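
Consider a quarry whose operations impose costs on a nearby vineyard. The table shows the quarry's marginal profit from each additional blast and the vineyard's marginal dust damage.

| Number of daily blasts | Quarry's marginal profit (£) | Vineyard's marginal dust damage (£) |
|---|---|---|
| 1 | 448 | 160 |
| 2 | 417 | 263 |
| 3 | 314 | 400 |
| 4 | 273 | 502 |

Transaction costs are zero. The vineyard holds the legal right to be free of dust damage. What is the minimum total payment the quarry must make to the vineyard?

Efficient level: marginal profit ≥ marginal dust damage through level 2, so k* = 2.
With the vineyard holding the right, the quarry must at least compensate total damage at k*: 160 + 263 = 423.

£423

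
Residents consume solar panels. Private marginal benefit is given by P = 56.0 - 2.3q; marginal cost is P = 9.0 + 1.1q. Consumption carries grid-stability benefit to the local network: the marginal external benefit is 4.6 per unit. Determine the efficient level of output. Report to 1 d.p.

Social marginal benefit = demand + MEB = 60.6 - 2.3q.
Set SMB = MC: 60.6 - 2.3q = 9.0 + 1.1q → q* = 15.1765.

q* = 15.2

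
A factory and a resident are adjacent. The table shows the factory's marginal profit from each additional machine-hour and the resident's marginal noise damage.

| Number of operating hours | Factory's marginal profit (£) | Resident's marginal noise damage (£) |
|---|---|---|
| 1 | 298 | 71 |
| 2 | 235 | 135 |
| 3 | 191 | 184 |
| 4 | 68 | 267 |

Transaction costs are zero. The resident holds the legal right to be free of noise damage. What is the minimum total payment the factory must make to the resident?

Efficient level: marginal profit ≥ marginal noise damage through level 3, so k* = 3.
With the resident holding the right, the factory must at least compensate total damage at k*: 71 + 135 + 184 = 390.

£390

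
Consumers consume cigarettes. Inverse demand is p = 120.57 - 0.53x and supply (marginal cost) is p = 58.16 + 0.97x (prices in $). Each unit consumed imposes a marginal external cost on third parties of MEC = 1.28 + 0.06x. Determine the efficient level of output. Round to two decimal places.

Social marginal benefit = demand − MEC = 119.29 - 0.59x.
Set SMB = MC: 119.29 - 0.59x = 58.16 + 0.97x → x* = 39.1859.

x* = 39.19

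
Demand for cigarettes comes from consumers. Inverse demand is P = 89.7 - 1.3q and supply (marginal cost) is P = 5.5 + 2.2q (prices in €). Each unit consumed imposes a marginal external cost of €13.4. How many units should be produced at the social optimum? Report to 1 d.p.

Social marginal benefit = demand − MEC = 76.3 - 1.3q.
Set SMB = MC: 76.3 - 1.3q = 5.5 + 2.2q → q* = 20.2286.

q* = 20.2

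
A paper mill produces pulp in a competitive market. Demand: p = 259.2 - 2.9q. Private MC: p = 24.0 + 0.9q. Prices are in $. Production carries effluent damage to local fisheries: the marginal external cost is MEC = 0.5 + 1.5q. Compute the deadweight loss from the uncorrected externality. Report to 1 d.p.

DWL = $822.0

Market equilibrium (private): 24.0 + 0.9q = 259.2 - 2.9q → q_m = 61.8947.
Social marginal cost = private MC + MEC = 24.5 + 2.4q.
Set SMC = demand: 24.5 + 2.4q = 259.2 - 2.9q → q* = 44.2830.
The loss is the area between SMC and demand from q* to q_m; with linear curves that's a triangle of height MEC(q_m).
DWL = ½ × 17.6117 × 93.3421 = 821.9565.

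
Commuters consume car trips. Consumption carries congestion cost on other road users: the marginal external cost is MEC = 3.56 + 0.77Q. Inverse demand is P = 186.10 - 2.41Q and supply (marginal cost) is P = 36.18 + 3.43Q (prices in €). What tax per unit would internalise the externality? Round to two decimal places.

tax = €20.61 per unit

Social marginal benefit = demand − MEC = 182.54 - 3.18Q.
Set SMB = MC: 182.54 - 3.18Q = 36.18 + 3.43Q → Q* = 22.1422.
The Pigouvian tax equals MEC at Q*: 3.56 + 0.77×22.1422 = 20.6095.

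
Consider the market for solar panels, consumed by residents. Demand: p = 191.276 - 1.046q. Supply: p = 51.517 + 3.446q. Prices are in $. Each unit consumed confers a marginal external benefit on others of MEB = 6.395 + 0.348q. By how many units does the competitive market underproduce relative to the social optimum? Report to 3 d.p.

Market equilibrium (private): 51.517 + 3.446q = 191.276 - 1.046q → q_m = 31.1129.
Social marginal benefit = demand + MEB = 197.671 - 0.698q.
Set SMB = MC: 197.671 - 0.698q = 51.517 + 3.446q → q* = 35.2688.
Gap = |31.1129 − 35.2688| = 4.1559.

4.156 units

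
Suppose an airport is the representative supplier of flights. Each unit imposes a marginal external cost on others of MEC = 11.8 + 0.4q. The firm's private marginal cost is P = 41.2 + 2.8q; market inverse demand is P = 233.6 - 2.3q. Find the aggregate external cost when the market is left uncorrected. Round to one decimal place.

729.8

Market equilibrium (private): 41.2 + 2.8q = 233.6 - 2.3q → q_m = 37.7255.
Total external cost = ∫₀^{q_m} (11.8 + 0.4q) dq = 11.8×37.7255 + ½×0.4×37.7255² = 729.8036.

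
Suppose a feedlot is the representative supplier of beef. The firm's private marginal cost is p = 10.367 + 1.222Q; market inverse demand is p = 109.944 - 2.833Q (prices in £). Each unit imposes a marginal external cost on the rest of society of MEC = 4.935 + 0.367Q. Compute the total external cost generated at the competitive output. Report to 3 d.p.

£231.842

Market equilibrium (private): 10.367 + 1.222Q = 109.944 - 2.833Q → Q_m = 24.5566.
Total external cost = ∫₀^{Q_m} (4.935 + 0.367Q) dQ = 4.935×24.5566 + ½×0.367×24.5566² = 231.8422.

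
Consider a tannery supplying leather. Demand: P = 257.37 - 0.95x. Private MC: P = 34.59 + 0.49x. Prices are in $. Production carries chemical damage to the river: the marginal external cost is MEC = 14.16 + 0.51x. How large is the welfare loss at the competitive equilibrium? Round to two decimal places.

Market equilibrium (private): 34.59 + 0.49x = 257.37 - 0.95x → x_m = 154.7083.
Social marginal cost = private MC + MEC = 48.75 + x.
Set SMC = demand: 48.75 + x = 257.37 - 0.95x → x* = 106.9846.
The loss is the area between SMC and demand from x* to x_m; with linear curves that's a triangle of height MEC(x_m).
DWL = ½ × 47.7237 × 93.0613 = 2220.6148.

DWL = $2220.61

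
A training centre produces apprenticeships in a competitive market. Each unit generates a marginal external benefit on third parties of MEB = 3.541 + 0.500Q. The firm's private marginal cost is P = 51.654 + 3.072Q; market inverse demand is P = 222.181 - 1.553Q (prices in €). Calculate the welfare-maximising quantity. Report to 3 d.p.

Q* = 42.198

Social marginal cost = private MC − MEB = 48.113 + 2.572Q.
Set SMC = demand: 48.113 + 2.572Q = 222.181 - 1.553Q → Q* = 42.1983.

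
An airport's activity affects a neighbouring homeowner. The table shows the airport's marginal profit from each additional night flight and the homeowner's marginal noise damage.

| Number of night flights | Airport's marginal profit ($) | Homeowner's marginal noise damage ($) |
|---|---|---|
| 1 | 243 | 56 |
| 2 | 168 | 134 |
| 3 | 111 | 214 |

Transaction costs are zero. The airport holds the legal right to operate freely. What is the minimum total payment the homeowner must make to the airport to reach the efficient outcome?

Left alone the airport would choose level 3 (marginal profit stays positive).
Efficient level: k* = 2 (marginal profit ≥ marginal noise damage through 2).
The homeowner must at least cover the airport's forgone profit from cutting 3→2: 111 = 111.

$111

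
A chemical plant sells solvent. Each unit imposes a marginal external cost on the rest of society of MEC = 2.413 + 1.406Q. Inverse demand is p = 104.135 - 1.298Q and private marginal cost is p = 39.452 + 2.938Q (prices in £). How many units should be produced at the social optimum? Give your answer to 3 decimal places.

Q* = 11.037

Social marginal cost = private MC + MEC = 41.865 + 4.344Q.
Set SMC = demand: 41.865 + 4.344Q = 104.135 - 1.298Q → Q* = 11.0369.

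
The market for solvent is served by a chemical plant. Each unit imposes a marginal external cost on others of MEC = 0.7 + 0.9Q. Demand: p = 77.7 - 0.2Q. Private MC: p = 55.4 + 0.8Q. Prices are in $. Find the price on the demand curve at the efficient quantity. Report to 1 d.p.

Social marginal cost = private MC + MEC = 56.1 + 1.7Q.
Set SMC = demand: 56.1 + 1.7Q = 77.7 - 0.2Q → Q* = 11.3684.
Consumer price on the demand curve at Q*: 77.7 − 0.2×11.3684 = 75.4263.

P = $75.4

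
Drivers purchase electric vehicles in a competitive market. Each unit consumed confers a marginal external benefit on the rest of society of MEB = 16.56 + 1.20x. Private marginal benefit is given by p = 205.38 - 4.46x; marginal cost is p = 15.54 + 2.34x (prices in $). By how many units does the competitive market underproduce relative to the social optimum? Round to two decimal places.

8.94 units

Market equilibrium (private): 15.54 + 2.34x = 205.38 - 4.46x → x_m = 27.9176.
Social marginal benefit = demand + MEB = 221.94 - 3.26x.
Set SMB = MC: 221.94 - 3.26x = 15.54 + 2.34x → x* = 36.8571.
Gap = |27.9176 − 36.8571| = 8.9395.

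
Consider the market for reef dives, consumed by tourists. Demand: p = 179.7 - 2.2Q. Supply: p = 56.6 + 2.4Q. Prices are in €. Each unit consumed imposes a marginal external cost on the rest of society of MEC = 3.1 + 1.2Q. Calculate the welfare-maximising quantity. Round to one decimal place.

Social marginal benefit = demand − MEC = 176.6 - 3.4Q.
Set SMB = MC: 176.6 - 3.4Q = 56.6 + 2.4Q → Q* = 20.6897.

Q* = 20.7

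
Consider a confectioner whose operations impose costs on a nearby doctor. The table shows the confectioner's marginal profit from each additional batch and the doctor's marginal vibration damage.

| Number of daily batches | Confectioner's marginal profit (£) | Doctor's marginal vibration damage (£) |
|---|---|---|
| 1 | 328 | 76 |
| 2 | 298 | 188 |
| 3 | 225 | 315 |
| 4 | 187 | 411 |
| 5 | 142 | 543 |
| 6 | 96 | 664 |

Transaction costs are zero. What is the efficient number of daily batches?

Bargaining reaches the level where marginal profit last exceeds marginal vibration damage.
That holds through level 2 (298 ≥ 188) but not at 3 (225 < 315).

2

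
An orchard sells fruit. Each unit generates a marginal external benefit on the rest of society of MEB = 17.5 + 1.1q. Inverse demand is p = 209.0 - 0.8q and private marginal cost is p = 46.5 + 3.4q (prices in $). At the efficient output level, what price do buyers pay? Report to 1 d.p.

Social marginal cost = private MC − MEB = 29.0 + 2.3q.
Set SMC = demand: 29.0 + 2.3q = 209.0 - 0.8q → q* = 58.0645.
Consumer price on the demand curve at q*: 209.0 − 0.8×58.0645 = 162.5484.

P = $162.5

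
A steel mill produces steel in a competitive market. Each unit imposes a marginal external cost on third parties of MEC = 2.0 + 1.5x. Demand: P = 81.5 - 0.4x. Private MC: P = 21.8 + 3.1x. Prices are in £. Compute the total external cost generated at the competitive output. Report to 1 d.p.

£252.3

Market equilibrium (private): 21.8 + 3.1x = 81.5 - 0.4x → x_m = 17.0571.
Total external cost = ∫₀^{x_m} (2.0 + 1.5x) dx = 2.0×17.0571 + ½×1.5×17.0571² = 252.3227.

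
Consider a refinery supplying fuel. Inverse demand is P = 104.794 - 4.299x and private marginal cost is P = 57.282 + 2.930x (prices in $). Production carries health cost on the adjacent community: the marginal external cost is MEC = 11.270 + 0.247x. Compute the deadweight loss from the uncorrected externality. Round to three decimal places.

Market equilibrium (private): 57.282 + 2.930x = 104.794 - 4.299x → x_m = 6.5724.
Social marginal cost = private MC + MEC = 68.552 + 3.177x.
Set SMC = demand: 68.552 + 3.177x = 104.794 - 4.299x → x* = 4.8478.
The welfare-loss triangle has base |x_m − x*| and height MEC(x_m) (the vertical gap between SMC and demand is zero at x* and MEC at x_m).
DWL = ½ × 1.7246 × 12.8934 = 11.1180.

DWL = $11.118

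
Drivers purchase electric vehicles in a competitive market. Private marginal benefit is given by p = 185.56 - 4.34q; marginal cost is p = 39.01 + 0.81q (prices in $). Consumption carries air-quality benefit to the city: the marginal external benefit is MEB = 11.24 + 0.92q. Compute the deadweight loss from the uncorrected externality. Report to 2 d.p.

DWL = $165.51

Market equilibrium (private): 39.01 + 0.81q = 185.56 - 4.34q → q_m = 28.4563.
Social marginal benefit = demand + MEB = 196.80 - 3.42q.
Set SMB = MC: 196.80 - 3.42q = 39.01 + 0.81q → q* = 37.3026.
The welfare-loss triangle has base |q_m − q*| and height MEB(q_m) (the vertical gap between SMB and MC is zero at q* and MEB at q_m).
DWL = ½ × 8.8463 × 37.4198 = 165.5134.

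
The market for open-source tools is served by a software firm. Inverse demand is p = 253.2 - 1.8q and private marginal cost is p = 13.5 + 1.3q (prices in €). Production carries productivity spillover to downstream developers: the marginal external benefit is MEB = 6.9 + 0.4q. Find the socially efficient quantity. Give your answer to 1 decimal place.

Social marginal cost = private MC − MEB = 6.6 + 0.9q.
Set SMC = demand: 6.6 + 0.9q = 253.2 - 1.8q → q* = 91.3333.

q* = 91.3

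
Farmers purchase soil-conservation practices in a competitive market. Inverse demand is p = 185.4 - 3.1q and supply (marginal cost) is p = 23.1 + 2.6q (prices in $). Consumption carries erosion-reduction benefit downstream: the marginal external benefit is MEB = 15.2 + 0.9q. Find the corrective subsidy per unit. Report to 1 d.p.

subsidy = $48.5 per unit

Social marginal benefit = demand + MEB = 200.6 - 2.2q.
Set SMB = MC: 200.6 - 2.2q = 23.1 + 2.6q → q* = 36.9792.
The Pigouvian subsidy equals MEB at q*: 15.2 + 0.9×36.9792 = 48.4813.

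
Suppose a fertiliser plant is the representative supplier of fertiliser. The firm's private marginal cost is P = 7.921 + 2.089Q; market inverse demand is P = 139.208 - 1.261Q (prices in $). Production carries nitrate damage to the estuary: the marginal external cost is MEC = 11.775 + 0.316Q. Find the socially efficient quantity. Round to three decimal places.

Q* = 32.600

Social marginal cost = private MC + MEC = 19.696 + 2.405Q.
Set SMC = demand: 19.696 + 2.405Q = 139.208 - 1.261Q → Q* = 32.6001.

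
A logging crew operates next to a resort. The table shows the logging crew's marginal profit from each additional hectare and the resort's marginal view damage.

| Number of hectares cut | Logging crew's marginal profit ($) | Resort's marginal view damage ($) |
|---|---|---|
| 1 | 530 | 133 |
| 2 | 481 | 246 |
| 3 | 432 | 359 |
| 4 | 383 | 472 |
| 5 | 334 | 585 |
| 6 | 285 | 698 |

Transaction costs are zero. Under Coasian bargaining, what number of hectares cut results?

3

Bargaining reaches the level where marginal profit last exceeds marginal view damage.
That holds through level 3 (432 ≥ 359) but not at 4 (383 < 472).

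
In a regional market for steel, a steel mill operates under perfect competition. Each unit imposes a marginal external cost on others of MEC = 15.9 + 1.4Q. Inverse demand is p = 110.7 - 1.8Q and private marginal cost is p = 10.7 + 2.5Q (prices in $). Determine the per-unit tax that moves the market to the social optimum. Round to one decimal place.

Social marginal cost = private MC + MEC = 26.6 + 3.9Q.
Set SMC = demand: 26.6 + 3.9Q = 110.7 - 1.8Q → Q* = 14.7544.
The Pigouvian tax equals MEC at Q*: 15.9 + 1.4×14.7544 = 36.5562.

tax = $36.6 per unit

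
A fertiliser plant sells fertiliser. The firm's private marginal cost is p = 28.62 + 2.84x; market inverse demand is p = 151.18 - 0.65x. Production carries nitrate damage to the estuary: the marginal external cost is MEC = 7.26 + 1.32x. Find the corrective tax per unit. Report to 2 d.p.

Social marginal cost = private MC + MEC = 35.88 + 4.16x.
Set SMC = demand: 35.88 + 4.16x = 151.18 - 0.65x → x* = 23.9709.
The Pigouvian tax equals MEC at x*: 7.26 + 1.32×23.9709 = 38.9016.

tax = 38.90 per unit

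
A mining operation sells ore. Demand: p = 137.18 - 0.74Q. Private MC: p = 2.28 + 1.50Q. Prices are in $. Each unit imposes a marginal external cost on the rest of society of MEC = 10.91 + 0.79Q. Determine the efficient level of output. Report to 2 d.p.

Q* = 40.92

Social marginal cost = private MC + MEC = 13.19 + 2.29Q.
Set SMC = demand: 13.19 + 2.29Q = 137.18 - 0.74Q → Q* = 40.9208.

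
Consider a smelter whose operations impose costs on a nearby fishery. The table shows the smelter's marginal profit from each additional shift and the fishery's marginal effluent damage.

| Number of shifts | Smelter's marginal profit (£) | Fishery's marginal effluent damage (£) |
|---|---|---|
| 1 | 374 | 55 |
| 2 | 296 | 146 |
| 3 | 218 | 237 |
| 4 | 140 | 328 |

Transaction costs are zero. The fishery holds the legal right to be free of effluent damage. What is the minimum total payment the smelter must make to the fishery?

£201

Efficient level: marginal profit ≥ marginal effluent damage through level 2, so k* = 2.
With the fishery holding the right, the smelter must at least compensate total damage at k*: 55 + 146 = 201.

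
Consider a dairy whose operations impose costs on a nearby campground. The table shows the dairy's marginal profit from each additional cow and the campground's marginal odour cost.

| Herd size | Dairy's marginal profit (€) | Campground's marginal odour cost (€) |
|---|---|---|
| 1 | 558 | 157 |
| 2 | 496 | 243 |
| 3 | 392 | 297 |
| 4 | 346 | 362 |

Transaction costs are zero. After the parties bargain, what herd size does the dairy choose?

3

Bargaining reaches the level where marginal profit last exceeds marginal odour cost.
That holds through level 3 (392 ≥ 297) but not at 4 (346 < 362).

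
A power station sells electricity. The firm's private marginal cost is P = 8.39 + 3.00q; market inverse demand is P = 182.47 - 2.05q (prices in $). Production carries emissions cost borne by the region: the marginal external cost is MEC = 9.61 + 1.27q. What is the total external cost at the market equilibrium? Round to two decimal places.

$1085.82

Market equilibrium (private): 8.39 + 3.00q = 182.47 - 2.05q → q_m = 34.4713.
Total external cost = ∫₀^{q_m} (9.61 + 1.27q) dq = 9.61×34.4713 + ½×1.27×34.4713² = 1085.8210.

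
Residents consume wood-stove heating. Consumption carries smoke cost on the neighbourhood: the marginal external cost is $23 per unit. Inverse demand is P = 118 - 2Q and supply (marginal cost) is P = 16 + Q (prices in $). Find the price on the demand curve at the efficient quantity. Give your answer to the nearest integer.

Social marginal benefit = demand − MEC = 95 - 2Q.
Set SMB = MC: 95 - 2Q = 16 + Q → Q* = 26.3333.
Consumer price on the demand curve at Q*: 118 − 2×26.3333 = 65.3334.

P = $65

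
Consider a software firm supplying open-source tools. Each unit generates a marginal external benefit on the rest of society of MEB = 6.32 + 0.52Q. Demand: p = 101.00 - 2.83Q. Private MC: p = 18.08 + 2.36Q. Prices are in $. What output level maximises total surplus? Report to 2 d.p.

Social marginal cost = private MC − MEB = 11.76 + 1.84Q.
Set SMC = demand: 11.76 + 1.84Q = 101.00 - 2.83Q → Q* = 19.1092.

Q* = 19.11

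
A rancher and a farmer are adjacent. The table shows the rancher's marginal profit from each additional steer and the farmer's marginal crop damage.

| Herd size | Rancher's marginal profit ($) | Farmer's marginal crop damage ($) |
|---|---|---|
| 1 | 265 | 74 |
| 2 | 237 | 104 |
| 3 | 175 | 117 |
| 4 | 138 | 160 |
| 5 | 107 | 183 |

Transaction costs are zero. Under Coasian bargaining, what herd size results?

Bargaining reaches the level where marginal profit last exceeds marginal crop damage.
That holds through level 3 (175 ≥ 117) but not at 4 (138 < 160).

3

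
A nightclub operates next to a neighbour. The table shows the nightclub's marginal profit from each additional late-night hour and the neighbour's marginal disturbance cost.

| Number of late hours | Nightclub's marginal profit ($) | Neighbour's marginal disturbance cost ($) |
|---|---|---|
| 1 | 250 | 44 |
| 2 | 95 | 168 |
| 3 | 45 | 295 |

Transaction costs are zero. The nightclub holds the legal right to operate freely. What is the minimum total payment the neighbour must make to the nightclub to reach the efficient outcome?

Left alone the nightclub would choose level 3 (marginal profit stays positive).
Efficient level: k* = 1 (marginal profit ≥ marginal disturbance cost through 1).
The neighbour must at least cover the nightclub's forgone profit from cutting 3→1: 95 + 45 = 140.

$140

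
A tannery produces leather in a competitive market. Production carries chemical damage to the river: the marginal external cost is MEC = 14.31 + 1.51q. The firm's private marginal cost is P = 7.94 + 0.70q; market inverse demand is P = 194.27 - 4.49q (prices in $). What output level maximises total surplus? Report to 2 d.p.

q* = 25.67

Social marginal cost = private MC + MEC = 22.25 + 2.21q.
Set SMC = demand: 22.25 + 2.21q = 194.27 - 4.49q → q* = 25.6746.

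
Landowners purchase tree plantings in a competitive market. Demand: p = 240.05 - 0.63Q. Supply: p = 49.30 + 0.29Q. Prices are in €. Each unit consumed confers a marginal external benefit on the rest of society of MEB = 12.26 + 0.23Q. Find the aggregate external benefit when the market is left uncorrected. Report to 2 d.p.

€7485.64

Market equilibrium (private): 49.30 + 0.29Q = 240.05 - 0.63Q → Q_m = 207.3370.
Total external benefit = ∫₀^{Q_m} (12.26 + 0.23Q) dQ = 12.26×207.3370 + ½×0.23×207.3370² = 7485.6443.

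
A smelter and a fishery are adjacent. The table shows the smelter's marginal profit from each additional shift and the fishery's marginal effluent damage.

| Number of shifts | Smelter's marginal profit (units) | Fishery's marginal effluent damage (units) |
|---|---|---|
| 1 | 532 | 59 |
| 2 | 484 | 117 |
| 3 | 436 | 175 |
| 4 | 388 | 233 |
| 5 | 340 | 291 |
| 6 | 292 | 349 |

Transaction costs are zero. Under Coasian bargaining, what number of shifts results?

Bargaining reaches the level where marginal profit last exceeds marginal effluent damage.
That holds through level 5 (340 ≥ 291) but not at 6 (292 < 349).

5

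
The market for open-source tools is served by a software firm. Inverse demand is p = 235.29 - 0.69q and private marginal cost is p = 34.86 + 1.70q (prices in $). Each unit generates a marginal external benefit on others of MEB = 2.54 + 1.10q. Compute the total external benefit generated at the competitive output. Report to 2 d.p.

$4081.06

Market equilibrium (private): 34.86 + 1.70q = 235.29 - 0.69q → q_m = 83.8619.
Total external benefit = ∫₀^{q_m} (2.54 + 1.10q) dq = 2.54×83.8619 + ½×1.10×83.8619² = 4081.0593.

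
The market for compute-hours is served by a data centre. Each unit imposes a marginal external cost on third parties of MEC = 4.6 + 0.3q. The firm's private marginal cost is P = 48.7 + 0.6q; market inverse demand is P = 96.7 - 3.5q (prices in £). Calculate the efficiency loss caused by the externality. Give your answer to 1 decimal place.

DWL = £7.5

Market equilibrium (private): 48.7 + 0.6q = 96.7 - 3.5q → q_m = 11.7073.
Social marginal cost = private MC + MEC = 53.3 + 0.9q.
Set SMC = demand: 53.3 + 0.9q = 96.7 - 3.5q → q* = 9.8636.
The welfare-loss triangle has base |q_m − q*| and height MEC(q_m) (the vertical gap between SMC and demand is zero at q* and MEC at q_m).
DWL = ½ × 1.8437 × 8.1122 = 7.4782.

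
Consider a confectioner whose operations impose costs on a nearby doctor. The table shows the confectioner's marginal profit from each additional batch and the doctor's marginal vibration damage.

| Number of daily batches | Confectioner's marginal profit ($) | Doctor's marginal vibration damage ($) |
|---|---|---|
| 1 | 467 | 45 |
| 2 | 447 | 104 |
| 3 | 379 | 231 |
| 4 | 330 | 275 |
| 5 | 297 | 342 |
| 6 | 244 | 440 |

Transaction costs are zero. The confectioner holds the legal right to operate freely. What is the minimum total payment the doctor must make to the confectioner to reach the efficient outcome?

Left alone the confectioner would choose level 6 (marginal profit stays positive).
Efficient level: k* = 4 (marginal profit ≥ marginal vibration damage through 4).
The doctor must at least cover the confectioner's forgone profit from cutting 6→4: 297 + 244 = 541.

$541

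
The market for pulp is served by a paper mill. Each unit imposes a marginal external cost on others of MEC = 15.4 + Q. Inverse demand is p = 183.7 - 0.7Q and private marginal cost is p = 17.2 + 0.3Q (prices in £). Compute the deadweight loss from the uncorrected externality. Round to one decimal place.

Market equilibrium (private): 17.2 + 0.3Q = 183.7 - 0.7Q → Q_m = 166.5000.
Social marginal cost = private MC + MEC = 32.6 + 1.3Q.
Set SMC = demand: 32.6 + 1.3Q = 183.7 - 0.7Q → Q* = 75.5500.
Between Q* and Q_m the wedge SMC − demand runs linearly from 0 to MEC(Q_m), so the loss is a triangle.
DWL = ½ × 90.9500 × 181.9000 = 8271.9025.

DWL = £8271.9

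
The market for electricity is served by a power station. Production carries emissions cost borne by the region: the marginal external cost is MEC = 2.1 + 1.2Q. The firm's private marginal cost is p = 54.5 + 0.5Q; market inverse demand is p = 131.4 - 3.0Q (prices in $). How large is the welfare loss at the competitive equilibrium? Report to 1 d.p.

DWL = $86.2

Market equilibrium (private): 54.5 + 0.5Q = 131.4 - 3.0Q → Q_m = 21.9714.
Social marginal cost = private MC + MEC = 56.6 + 1.7Q.
Set SMC = demand: 56.6 + 1.7Q = 131.4 - 3.0Q → Q* = 15.9149.
The welfare-loss triangle has base |Q_m − Q*| and height MEC(Q_m) (the vertical gap between SMC and demand is zero at Q* and MEC at Q_m).
DWL = ½ × 6.0565 × 28.4657 = 86.2013.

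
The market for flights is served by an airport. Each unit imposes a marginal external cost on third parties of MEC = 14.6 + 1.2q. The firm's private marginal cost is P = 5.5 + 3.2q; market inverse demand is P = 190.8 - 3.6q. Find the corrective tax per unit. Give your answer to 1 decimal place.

tax = 40.2 per unit

Social marginal cost = private MC + MEC = 20.1 + 4.4q.
Set SMC = demand: 20.1 + 4.4q = 190.8 - 3.6q → q* = 21.3375.
The Pigouvian tax equals MEC at q*: 14.6 + 1.2×21.3375 = 40.2050.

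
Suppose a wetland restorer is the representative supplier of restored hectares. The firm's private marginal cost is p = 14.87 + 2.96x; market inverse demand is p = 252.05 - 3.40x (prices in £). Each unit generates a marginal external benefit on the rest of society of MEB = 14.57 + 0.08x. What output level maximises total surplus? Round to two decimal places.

Social marginal cost = private MC − MEB = 0.30 + 2.88x.
Set SMC = demand: 0.30 + 2.88x = 252.05 - 3.40x → x* = 40.0876.

x* = 40.09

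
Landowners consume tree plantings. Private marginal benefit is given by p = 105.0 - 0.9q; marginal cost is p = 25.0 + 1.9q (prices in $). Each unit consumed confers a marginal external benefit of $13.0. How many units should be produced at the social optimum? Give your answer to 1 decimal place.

Social marginal benefit = demand + MEB = 118.0 - 0.9q.
Set SMB = MC: 118.0 - 0.9q = 25.0 + 1.9q → q* = 33.2143.

q* = 33.2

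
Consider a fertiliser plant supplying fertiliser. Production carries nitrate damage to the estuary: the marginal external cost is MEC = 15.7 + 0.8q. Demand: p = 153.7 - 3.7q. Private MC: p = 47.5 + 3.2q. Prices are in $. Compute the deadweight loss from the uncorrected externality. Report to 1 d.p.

Market equilibrium (private): 47.5 + 3.2q = 153.7 - 3.7q → q_m = 15.3913.
Social marginal cost = private MC + MEC = 63.2 + 4.0q.
Set SMC = demand: 63.2 + 4.0q = 153.7 - 3.7q → q* = 11.7532.
The loss is the area between SMC and demand from q* to q_m; with linear curves that's a triangle of height MEC(q_m).
DWL = ½ × 3.6381 × 28.0130 = 50.9570.

DWL = $51.0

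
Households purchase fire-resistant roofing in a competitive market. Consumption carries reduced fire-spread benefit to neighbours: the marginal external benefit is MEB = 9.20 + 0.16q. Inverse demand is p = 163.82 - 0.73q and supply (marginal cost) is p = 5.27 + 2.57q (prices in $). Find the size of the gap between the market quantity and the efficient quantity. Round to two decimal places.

5.38 units

Market equilibrium (private): 5.27 + 2.57q = 163.82 - 0.73q → q_m = 48.0455.
Social marginal benefit = demand + MEB = 173.02 - 0.57q.
Set SMB = MC: 173.02 - 0.57q = 5.27 + 2.57q → q* = 53.4236.
Gap = |48.0455 − 53.4236| = 5.3781.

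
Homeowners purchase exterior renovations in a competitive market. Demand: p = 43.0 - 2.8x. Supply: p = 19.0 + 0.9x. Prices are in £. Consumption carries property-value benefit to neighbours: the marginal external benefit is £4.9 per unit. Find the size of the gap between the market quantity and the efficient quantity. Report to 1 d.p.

Market equilibrium (private): 19.0 + 0.9x = 43.0 - 2.8x → x_m = 6.4865.
Social marginal benefit = demand + MEB = 47.9 - 2.8x.
Set SMB = MC: 47.9 - 2.8x = 19.0 + 0.9x → x* = 7.8108.
Gap = |6.4865 − 7.8108| = 1.3243.

1.3 units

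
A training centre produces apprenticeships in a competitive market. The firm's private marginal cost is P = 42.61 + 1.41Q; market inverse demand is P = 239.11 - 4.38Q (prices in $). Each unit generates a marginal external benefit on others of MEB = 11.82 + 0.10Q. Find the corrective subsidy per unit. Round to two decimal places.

Social marginal cost = private MC − MEB = 30.79 + 1.31Q.
Set SMC = demand: 30.79 + 1.31Q = 239.11 - 4.38Q → Q* = 36.6116.
The Pigouvian subsidy equals MEB at Q*: 11.82 + 0.10×36.6116 = 15.4812.

subsidy = $15.48 per unit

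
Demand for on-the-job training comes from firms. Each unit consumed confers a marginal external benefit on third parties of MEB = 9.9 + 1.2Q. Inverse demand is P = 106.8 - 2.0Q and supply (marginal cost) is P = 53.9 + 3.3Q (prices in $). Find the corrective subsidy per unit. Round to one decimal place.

subsidy = $28.3 per unit

Social marginal benefit = demand + MEB = 116.7 - 0.8Q.
Set SMB = MC: 116.7 - 0.8Q = 53.9 + 3.3Q → Q* = 15.3171.
The Pigouvian subsidy equals MEB at Q*: 9.9 + 1.2×15.3171 = 28.2805.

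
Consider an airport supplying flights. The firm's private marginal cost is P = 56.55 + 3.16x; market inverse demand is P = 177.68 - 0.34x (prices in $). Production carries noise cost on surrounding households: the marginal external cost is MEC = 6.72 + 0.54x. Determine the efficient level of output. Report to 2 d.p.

x* = 28.32

Social marginal cost = private MC + MEC = 63.27 + 3.70x.
Set SMC = demand: 63.27 + 3.70x = 177.68 - 0.34x → x* = 28.3193.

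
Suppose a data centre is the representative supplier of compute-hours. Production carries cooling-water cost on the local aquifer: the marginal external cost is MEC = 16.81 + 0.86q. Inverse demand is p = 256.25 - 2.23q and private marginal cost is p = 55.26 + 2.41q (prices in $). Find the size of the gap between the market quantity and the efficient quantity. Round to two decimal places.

9.83 units

Market equilibrium (private): 55.26 + 2.41q = 256.25 - 2.23q → q_m = 43.3168.
Social marginal cost = private MC + MEC = 72.07 + 3.27q.
Set SMC = demand: 72.07 + 3.27q = 256.25 - 2.23q → q* = 33.4873.
Gap = |43.3168 − 33.4873| = 9.8295.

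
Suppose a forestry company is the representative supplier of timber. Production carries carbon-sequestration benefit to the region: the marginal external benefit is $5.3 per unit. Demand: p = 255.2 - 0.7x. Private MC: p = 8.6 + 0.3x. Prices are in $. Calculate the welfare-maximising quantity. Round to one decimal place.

Social marginal cost = private MC − MEB = 3.3 + 0.3x.
Set SMC = demand: 3.3 + 0.3x = 255.2 - 0.7x → x* = 251.9000.

x* = 251.9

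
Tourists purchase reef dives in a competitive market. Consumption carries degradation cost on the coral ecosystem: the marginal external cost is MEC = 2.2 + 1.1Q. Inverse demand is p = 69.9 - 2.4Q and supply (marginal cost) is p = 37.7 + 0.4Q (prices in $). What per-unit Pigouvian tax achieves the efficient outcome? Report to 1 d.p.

tax = $10.7 per unit

Social marginal benefit = demand − MEC = 67.7 - 3.5Q.
Set SMB = MC: 67.7 - 3.5Q = 37.7 + 0.4Q → Q* = 7.6923.
The Pigouvian tax equals MEC at Q*: 2.2 + 1.1×7.6923 = 10.6615.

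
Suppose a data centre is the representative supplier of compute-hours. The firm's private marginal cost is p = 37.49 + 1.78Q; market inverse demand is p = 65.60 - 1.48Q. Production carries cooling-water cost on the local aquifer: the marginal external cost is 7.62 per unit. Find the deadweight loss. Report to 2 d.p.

DWL = 8.91

Market equilibrium (private): 37.49 + 1.78Q = 65.60 - 1.48Q → Q_m = 8.6227.
Social marginal cost = private MC + MEC = 45.11 + 1.78Q.
Set SMC = demand: 45.11 + 1.78Q = 65.60 - 1.48Q → Q* = 6.2853.
Between Q* and Q_m the wedge SMC − demand runs linearly from 0 to MEC(Q_m), so the loss is a triangle.
DWL = ½ × 2.3374 × 7.6200 = 8.9055.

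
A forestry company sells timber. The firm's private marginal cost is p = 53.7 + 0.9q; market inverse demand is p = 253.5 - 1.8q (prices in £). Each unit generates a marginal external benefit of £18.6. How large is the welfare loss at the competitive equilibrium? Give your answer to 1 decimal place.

DWL = £64.1

Market equilibrium (private): 53.7 + 0.9q = 253.5 - 1.8q → q_m = 74.0000.
Social marginal cost = private MC − MEB = 35.1 + 0.9q.
Set SMC = demand: 35.1 + 0.9q = 253.5 - 1.8q → q* = 80.8889.
Height of the DWL triangle at q_m is demand(q_m) − SMC(q_m) = MEB(q_m) = 18.6000.
DWL = ½ × 6.8889 × 18.6000 = 64.0668.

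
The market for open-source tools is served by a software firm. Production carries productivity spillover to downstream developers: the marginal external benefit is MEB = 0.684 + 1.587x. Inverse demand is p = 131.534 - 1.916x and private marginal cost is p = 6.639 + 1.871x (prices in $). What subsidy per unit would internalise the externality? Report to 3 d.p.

Social marginal cost = private MC − MEB = 5.955 + 0.284x.
Set SMC = demand: 5.955 + 0.284x = 131.534 - 1.916x → x* = 57.0814.
The Pigouvian subsidy equals MEB at x*: 0.684 + 1.587×57.0814 = 91.2722.

subsidy = $91.272 per unit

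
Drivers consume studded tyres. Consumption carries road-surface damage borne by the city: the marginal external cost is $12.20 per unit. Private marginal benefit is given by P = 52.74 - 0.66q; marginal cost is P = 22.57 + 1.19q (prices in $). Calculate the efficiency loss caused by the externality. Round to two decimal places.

DWL = $40.23

Market equilibrium (private): 22.57 + 1.19q = 52.74 - 0.66q → q_m = 16.3081.
Social marginal benefit = demand − MEC = 40.54 - 0.66q.
Set SMB = MC: 40.54 - 0.66q = 22.57 + 1.19q → q* = 9.7135.
Height of the DWL triangle at q_m is MC(q_m) − SMB(q_m) = MEC(q_m) = 12.2000.
DWL = ½ × 6.5946 × 12.2000 = 40.2271.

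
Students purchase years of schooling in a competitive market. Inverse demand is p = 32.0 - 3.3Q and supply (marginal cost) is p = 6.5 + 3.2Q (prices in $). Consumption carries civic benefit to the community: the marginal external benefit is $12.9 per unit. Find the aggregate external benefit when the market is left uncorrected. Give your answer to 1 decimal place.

Market equilibrium (private): 6.5 + 3.2Q = 32.0 - 3.3Q → Q_m = 3.9231.
Total external benefit = MEB × Q_m = 12.9 × 3.9231 = 50.6080.

$50.6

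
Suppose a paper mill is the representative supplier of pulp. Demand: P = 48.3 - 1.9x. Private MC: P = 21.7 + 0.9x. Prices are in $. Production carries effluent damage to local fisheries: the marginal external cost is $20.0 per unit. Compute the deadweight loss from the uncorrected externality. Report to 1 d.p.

Market equilibrium (private): 21.7 + 0.9x = 48.3 - 1.9x → x_m = 9.5000.
Social marginal cost = private MC + MEC = 41.7 + 0.9x.
Set SMC = demand: 41.7 + 0.9x = 48.3 - 1.9x → x* = 2.3571.
The welfare-loss triangle has base |x_m − x*| and height MEC(x_m) (the vertical gap between SMC and demand is zero at x* and MEC at x_m).
DWL = ½ × 7.1429 × 20.0000 = 71.4290.

DWL = $71.4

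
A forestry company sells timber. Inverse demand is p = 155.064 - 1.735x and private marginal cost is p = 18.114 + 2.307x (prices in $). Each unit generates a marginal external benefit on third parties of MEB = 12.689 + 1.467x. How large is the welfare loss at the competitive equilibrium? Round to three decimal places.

DWL = $755.913

Market equilibrium (private): 18.114 + 2.307x = 155.064 - 1.735x → x_m = 33.8817.
Social marginal cost = private MC − MEB = 5.425 + 0.840x.
Set SMC = demand: 5.425 + 0.840x = 155.064 - 1.735x → x* = 58.1122.
Between x* and x_m the wedge demand − SMC runs linearly from 0 to MEB(x_m), so the loss is a triangle.
DWL = ½ × 24.2305 × 62.3935 = 755.9129.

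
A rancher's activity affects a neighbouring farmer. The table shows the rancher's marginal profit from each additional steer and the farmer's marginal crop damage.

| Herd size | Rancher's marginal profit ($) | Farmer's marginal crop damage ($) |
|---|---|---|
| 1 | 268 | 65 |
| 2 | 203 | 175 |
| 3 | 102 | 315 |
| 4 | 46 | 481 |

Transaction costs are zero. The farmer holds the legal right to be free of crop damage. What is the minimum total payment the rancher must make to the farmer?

Efficient level: marginal profit ≥ marginal crop damage through level 2, so k* = 2.
With the farmer holding the right, the rancher must at least compensate total damage at k*: 65 + 175 = 240.

$240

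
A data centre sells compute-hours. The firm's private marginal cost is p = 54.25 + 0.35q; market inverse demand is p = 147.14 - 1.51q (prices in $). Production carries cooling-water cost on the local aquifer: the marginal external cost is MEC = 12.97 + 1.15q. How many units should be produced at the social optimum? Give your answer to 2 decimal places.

q* = 26.55

Social marginal cost = private MC + MEC = 67.22 + 1.50q.
Set SMC = demand: 67.22 + 1.50q = 147.14 - 1.51q → q* = 26.5515.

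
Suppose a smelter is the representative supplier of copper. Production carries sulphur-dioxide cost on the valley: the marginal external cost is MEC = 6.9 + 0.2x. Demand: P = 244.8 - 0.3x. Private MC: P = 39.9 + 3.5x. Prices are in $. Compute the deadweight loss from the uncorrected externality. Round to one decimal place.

Market equilibrium (private): 39.9 + 3.5x = 244.8 - 0.3x → x_m = 53.9211.
Social marginal cost = private MC + MEC = 46.8 + 3.7x.
Set SMC = demand: 46.8 + 3.7x = 244.8 - 0.3x → x* = 49.5000.
Height of the DWL triangle at x_m is SMC(x_m) − demand(x_m) = MEC(x_m) = 17.6842.
DWL = ½ × 4.4211 × 17.6842 = 39.0918.

DWL = $39.1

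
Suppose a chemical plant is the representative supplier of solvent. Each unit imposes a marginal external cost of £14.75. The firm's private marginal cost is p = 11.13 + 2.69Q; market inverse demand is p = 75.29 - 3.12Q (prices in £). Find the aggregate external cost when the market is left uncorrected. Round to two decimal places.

£162.88

Market equilibrium (private): 11.13 + 2.69Q = 75.29 - 3.12Q → Q_m = 11.0430.
Total external cost = MEC × Q_m = 14.75 × 11.0430 = 162.8843.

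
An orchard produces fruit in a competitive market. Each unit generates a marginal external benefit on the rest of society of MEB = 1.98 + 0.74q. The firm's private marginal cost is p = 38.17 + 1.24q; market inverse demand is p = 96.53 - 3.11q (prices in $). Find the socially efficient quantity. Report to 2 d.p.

q* = 16.71

Social marginal cost = private MC − MEB = 36.19 + 0.50q.
Set SMC = demand: 36.19 + 0.50q = 96.53 - 3.11q → q* = 16.7147.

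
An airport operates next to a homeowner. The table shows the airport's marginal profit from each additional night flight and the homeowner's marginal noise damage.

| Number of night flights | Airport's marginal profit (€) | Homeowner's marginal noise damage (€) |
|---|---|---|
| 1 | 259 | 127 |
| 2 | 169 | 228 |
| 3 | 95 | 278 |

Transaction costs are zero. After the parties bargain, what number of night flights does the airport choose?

1

Bargaining reaches the level where marginal profit last exceeds marginal noise damage.
That holds through level 1 (259 ≥ 127) but not at 2 (169 < 228).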